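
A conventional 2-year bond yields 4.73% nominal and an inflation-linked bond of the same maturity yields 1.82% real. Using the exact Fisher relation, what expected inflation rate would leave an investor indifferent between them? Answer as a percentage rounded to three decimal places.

(1 + π) = (1 + i)/(1 + r) = 1.04730 / 1.01820 = 1.028580
Break-even inflation = 1.028580 − 1 → 2.858%.

2.858%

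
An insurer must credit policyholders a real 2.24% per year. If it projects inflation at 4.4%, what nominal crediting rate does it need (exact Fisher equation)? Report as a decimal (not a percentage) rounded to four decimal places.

0.0674

(1 + i) = (1 + r)(1 + π) = 1.02240 × 1.04400 = 1.0673856
i = 1.0673856 − 1, so the required nominal rate is 0.0674.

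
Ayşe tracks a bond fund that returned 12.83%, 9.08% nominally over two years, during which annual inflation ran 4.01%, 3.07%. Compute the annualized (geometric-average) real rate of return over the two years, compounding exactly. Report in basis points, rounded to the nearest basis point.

715 basis points

Nominal growth factor = 1.1283 × 1.0908 = 1.23074964
Price-level growth factor = 1.0401 × 1.0307 = 1.07203107
Real growth factor = 1.23074964 / 1.07203107 = 1.14805408
Annualized real rate = 1.14805408^(1/2) − 1 = 7.1473% → 715 basis points.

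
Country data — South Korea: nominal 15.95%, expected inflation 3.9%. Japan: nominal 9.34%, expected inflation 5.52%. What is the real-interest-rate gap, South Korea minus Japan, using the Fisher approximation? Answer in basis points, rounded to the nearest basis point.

823 basis points

South Korea: 15.95% − 3.9% = 12.050%
Japan: 9.34% − 5.52% = 3.820%
Differential = 8.230% → 823 basis points.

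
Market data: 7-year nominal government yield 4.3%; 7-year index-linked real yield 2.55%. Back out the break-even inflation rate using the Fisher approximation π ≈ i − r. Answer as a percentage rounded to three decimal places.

π ≈ i − r = 4.3% − 2.55% → 1.750%.

1.750%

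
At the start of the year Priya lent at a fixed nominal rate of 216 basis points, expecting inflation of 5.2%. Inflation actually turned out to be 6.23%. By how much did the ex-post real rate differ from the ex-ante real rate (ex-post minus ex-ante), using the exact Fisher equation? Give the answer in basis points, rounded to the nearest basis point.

Ex-ante: (1 + 0.0216)/(1 + 0.0520) − 1 = -2.8897%
Ex-post: (1 + 0.0216)/(1 + 0.0623) − 1 = -3.8313%
Difference (ex-post − ex-ante) = -0.9416% → -94 basis points.

-94 basis points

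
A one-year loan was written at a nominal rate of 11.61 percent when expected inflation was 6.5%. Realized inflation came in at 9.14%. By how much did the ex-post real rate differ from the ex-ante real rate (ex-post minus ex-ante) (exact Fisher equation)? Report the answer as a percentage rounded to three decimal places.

Ex-ante: (1 + 0.1161)/(1 + 0.0650) − 1 = 4.7981%
Ex-post: (1 + 0.1161)/(1 + 0.0914) − 1 = 2.2631%
Difference (ex-post − ex-ante) = -2.5350% → -2.535%.

-2.535%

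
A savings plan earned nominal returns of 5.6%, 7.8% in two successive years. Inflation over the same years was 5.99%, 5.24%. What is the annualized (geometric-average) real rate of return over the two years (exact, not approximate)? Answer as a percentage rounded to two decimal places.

1.02%

Nominal growth factor = 1.0560 × 1.0780 = 1.13836800
Price-level growth factor = 1.0599 × 1.0524 = 1.11543876
Real growth factor = 1.13836800 / 1.11543876 = 1.02055625
Annualized real rate = 1.02055625^(1/2) − 1 = 1.0226% → 1.02%.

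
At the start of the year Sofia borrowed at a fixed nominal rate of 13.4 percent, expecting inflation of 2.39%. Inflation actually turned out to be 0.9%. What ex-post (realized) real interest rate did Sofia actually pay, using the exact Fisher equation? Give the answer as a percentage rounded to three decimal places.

12.389%

Ex-post: (1 + 0.1340)/(1 + 0.0090) − 1 = 12.388503%
So the realized real rate is 12.389%.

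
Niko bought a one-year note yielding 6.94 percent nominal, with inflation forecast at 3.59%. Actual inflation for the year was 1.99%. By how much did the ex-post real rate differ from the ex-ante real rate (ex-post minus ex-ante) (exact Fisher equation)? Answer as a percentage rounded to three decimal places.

Ex-ante: (1 + 0.0694)/(1 + 0.0359) − 1 = 3.23390%
Ex-post: (1 + 0.0694)/(1 + 0.0199) − 1 = 4.85342%
Difference (ex-post − ex-ante) = 1.61951% → 1.620%.

1.620%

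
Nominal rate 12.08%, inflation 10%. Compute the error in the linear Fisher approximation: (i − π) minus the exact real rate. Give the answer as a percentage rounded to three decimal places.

Approximate: r ≈ 12.080% − 10.000% = 2.0800%
Exact: (1 + 0.1208)/(1 + 0.1000) − 1 = 1.8909%
Error = 2.0800% − 1.8909% = 0.1891% → 0.189%.

0.189%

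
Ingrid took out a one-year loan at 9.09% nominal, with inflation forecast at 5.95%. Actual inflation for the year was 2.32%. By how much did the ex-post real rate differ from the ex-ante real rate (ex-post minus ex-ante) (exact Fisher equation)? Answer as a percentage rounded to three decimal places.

Ex-ante: (1 + 0.0909)/(1 + 0.0595) − 1 = 2.9637%
Ex-post: (1 + 0.0909)/(1 + 0.0232) − 1 = 6.6165%
Difference (ex-post − ex-ante) = 3.6528% → 3.653%.

3.653%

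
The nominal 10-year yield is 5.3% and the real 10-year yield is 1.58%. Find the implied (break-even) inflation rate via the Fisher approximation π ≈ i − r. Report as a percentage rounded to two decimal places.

3.72%

π ≈ i − r = 5.3% − 1.58% → 3.72%.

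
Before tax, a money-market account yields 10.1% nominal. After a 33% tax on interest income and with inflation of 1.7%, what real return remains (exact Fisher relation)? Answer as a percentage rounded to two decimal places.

After-tax nominal return = 10.1% × (1 − 0.33) = 6.7670%.
1 + r = 1.06767 / 1.01700 = 1.049823
After-tax real rate = 1.049823 − 1 → 4.98%.

4.98%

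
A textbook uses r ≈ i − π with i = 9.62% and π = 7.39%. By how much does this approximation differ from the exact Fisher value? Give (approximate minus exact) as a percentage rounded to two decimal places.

0.15%

Approximate: r ≈ 9.620% − 7.390% = 2.2300%
Exact: (1 + 0.0962)/(1 + 0.0739) − 1 = 2.0765%
Error = 2.2300% − 2.0765% = 0.1535% → 0.15%.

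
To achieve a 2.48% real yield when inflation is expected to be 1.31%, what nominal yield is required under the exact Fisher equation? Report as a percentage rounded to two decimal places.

3.82%

(1 + i) = (1 + r)(1 + π) = 1.02480 × 1.01310 = 1.03822488
i = 1.03822488 − 1, so the required nominal rate is 3.82%.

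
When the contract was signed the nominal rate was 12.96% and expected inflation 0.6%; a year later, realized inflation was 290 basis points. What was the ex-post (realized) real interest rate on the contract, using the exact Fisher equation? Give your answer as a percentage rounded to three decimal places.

9.776%

Ex-post: (1 + 0.1296)/(1 + 0.0290) − 1 = 9.77648%
So the realized real rate is 9.776%.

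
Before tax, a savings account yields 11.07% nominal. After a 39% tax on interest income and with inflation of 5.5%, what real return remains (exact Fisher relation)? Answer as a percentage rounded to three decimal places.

After-tax nominal return = 11.07% × (1 − 0.39) = 6.7527%.
1 + r = 1.067527 / 1.05500 = 1.011874
After-tax real rate = 1.011874 − 1 → 1.187%.

1.187%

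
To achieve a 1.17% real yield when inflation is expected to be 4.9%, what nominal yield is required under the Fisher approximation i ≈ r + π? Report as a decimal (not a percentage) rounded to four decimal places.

0.0607

i ≈ r + π = 1.17% + 4.9% = 0.0607.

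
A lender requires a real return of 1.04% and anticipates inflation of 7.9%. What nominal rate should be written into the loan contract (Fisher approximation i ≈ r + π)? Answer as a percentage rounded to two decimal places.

8.94%

i ≈ r + π = 1.04% + 7.9% = 8.94%.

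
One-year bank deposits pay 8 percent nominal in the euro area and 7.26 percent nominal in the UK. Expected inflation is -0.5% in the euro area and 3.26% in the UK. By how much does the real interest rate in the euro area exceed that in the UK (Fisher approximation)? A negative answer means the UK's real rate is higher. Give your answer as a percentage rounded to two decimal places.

4.50%

The euro area: 8% − (-0.5%) = 8.500%
The UK: 7.26% − 3.26% = 4.000%
Differential = 4.500% → 4.50%.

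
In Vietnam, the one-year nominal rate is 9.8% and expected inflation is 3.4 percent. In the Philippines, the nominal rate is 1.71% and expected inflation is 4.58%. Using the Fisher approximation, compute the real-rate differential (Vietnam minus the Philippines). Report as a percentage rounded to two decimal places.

Vietnam: 9.8% − 3.4% = 6.400%
The Philippines: 1.71% − 4.58% = -2.870%
Differential = 9.270% → 9.27%.

9.27%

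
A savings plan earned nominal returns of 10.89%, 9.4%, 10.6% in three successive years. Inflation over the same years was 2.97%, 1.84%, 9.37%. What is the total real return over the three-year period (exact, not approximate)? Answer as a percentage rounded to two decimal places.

16.99%

Compound the nominal returns: 1.1089 × 1.0940 × 1.1060 = 1.341729.
Compound inflation: 1.0297 × 1.0184 × 1.0937 = 1.146905.
Deflate: 1.341729 / 1.146905 = 1.169870.
Total real return = 1.169870 − 1 → 16.99%.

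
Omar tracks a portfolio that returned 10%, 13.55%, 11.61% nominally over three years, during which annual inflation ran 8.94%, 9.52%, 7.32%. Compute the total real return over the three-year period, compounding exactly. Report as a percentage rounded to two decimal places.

8.87%

Compound the nominal returns: 1.1000 × 1.1355 × 1.1161 = 1.394065.
Compound inflation: 1.0894 × 1.0952 × 1.0732 = 1.280447.
Deflate: 1.394065 / 1.280447 = 1.088733.
Total real return = 1.088733 − 1 → 8.87%.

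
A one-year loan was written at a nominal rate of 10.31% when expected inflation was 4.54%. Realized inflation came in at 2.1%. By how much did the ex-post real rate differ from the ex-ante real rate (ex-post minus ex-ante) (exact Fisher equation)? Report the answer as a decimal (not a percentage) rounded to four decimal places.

Ex-ante: (1 + 0.1031)/(1 + 0.0454) − 1 = 5.5194%
Ex-post: (1 + 0.1031)/(1 + 0.0210) − 1 = 8.0411%
Difference (ex-post − ex-ante) = 2.5217% → 0.0252.

0.0252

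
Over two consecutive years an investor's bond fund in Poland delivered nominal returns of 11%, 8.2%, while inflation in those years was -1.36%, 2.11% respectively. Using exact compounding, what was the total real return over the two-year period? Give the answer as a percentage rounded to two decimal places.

19.24%

Compound the nominal returns: 1.1100 × 1.0820 = 1.201020.
Compound inflation: 0.9864 × 1.0211 = 1.007213.
Deflate: 1.201020 / 1.007213 = 1.192419.
Total real return = 1.192419 − 1 → 19.24%.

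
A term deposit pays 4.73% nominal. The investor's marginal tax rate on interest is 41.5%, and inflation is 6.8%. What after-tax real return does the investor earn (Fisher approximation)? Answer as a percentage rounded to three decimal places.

After-tax nominal return = 4.73% × (1 − 0.415) = 2.76705%.
r ≈ 2.76705% − 6.8% → -4.033%.

-4.033%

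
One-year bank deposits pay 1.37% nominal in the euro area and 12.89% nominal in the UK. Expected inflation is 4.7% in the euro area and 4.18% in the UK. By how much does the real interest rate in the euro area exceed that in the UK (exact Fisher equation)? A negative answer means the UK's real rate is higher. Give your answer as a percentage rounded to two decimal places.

-11.54%

The euro area: (1 + 0.0137)/(1 + 0.0470) − 1 = -3.1805%
The UK: (1 + 0.1289)/(1 + 0.0418) − 1 = 8.3605%
Differential = -3.1805% − 8.3605% = -11.5410% → -11.54%.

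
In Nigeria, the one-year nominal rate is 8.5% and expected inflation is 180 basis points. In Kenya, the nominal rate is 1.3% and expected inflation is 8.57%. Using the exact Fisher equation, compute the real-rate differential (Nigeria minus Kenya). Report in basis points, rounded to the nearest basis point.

Nigeria: (1 + 0.0850)/(1 + 0.0180) − 1 = 6.5815%
Kenya: (1 + 0.0130)/(1 + 0.0857) − 1 = -6.6961%
Differential = 6.5815% − (-6.6961%) = 13.2777% → 1328 basis points.

1328 basis points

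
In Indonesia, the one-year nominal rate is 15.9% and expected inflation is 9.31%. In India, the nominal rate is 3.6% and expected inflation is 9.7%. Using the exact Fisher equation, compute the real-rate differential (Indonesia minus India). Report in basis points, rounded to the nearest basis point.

Indonesia: (1 + 0.1590)/(1 + 0.0931) − 1 = 6.0287%
India: (1 + 0.0360)/(1 + 0.0970) − 1 = -5.5606%
Differential = 6.0287% − (-5.5606%) = 11.5893% → 1159 basis points.

1159 basis points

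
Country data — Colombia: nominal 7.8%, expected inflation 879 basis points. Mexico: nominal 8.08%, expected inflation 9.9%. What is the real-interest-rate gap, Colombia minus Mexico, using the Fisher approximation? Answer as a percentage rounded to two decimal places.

Colombia: 7.8% − 8.79% = -0.990%
Mexico: 8.08% − 9.9% = -1.820%
Differential = 0.830% → 0.83%.

0.83%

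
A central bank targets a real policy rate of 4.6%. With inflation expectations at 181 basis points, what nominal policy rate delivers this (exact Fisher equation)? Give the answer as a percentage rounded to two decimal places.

(1 + i) = (1 + r)(1 + π) = 1.04600 × 1.01810 = 1.0649326
i = 1.0649326 − 1, so the required nominal rate is 6.49%.

6.49%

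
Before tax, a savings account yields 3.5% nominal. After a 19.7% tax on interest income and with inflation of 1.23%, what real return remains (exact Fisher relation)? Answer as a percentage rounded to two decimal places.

After-tax nominal return = 3.5% × (1 − 0.197) = 2.8105%.
1 + r = 1.028105 / 1.01230 = 1.015613
After-tax real rate = 1.015613 − 1 → 1.56%.

1.56%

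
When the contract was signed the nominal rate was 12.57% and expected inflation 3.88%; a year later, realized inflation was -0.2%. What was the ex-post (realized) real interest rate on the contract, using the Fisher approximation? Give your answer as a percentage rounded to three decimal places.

12.770%

Ex-post: 12.57% − (-0.2%) = 12.770%
So the realized real rate is 12.770%.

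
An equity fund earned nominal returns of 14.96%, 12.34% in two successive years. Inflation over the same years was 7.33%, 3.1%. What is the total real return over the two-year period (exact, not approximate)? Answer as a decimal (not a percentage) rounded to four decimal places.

0.1671

Compound the nominal returns: 1.1496 × 1.1234 = 1.291461.
Compound inflation: 1.0733 × 1.0310 = 1.106572.
Deflate: 1.291461 / 1.106572 = 1.167082.
Total real return = 1.167082 − 1 → 0.1671.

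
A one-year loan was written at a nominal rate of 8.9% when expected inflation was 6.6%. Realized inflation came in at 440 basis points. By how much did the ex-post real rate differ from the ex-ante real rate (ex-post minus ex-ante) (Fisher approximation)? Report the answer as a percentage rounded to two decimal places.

Ex-ante: 8.9% − 6.6% = 2.300%
Ex-post: 8.9% − 4.4% = 4.500%
Difference (ex-post − ex-ante) = 2.2000% → 2.20%.

2.20%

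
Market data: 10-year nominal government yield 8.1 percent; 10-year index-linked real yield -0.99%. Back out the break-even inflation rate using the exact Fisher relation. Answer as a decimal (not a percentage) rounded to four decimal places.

(1 + π) = (1 + i)/(1 + r) = 1.08100 / 0.99010 = 1.091809
Break-even inflation = 1.091809 − 1 → 0.0918.

0.0918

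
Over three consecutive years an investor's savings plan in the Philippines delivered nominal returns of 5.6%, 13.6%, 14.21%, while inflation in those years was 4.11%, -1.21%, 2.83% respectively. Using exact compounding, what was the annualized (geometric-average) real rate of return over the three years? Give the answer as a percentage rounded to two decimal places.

9.01%

Nominal growth factor = 1.0560 × 1.1360 × 1.1421 = 1.37008143
Price-level growth factor = 1.0411 × 0.9879 × 1.0283 = 1.05760932
Real growth factor = 1.37008143 / 1.05760932 = 1.29545137
Annualized real rate = 1.29545137^(1/3) − 1 = 9.0118% → 9.01%.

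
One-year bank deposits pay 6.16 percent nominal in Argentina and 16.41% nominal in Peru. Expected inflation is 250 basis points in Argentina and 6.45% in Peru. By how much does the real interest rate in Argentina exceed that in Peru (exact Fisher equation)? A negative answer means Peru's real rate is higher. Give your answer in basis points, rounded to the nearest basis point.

-579 basis points

Argentina: (1 + 0.0616)/(1 + 0.0250) − 1 = 3.5707%
Peru: (1 + 0.1641)/(1 + 0.0645) − 1 = 9.3565%
Differential = 3.5707% − 9.3565% = -5.7858% → -579 basis points.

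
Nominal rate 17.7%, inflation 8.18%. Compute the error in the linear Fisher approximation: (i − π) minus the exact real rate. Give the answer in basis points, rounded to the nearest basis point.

72 basis points

Approximate: r ≈ 17.700% − 8.180% = 9.5200%
Exact: (1 + 0.1770)/(1 + 0.0818) − 1 = 8.8001%
Error = 9.5200% − 8.8001% = 0.7199% → 72 basis points.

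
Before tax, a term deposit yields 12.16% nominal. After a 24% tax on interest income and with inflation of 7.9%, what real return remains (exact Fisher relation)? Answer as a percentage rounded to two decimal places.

1.24%

After-tax nominal return = 12.16% × (1 − 0.24) = 9.2416%.
1 + r = 1.092416 / 1.07900 = 1.012434
After-tax real rate = 1.012434 − 1 → 1.24%.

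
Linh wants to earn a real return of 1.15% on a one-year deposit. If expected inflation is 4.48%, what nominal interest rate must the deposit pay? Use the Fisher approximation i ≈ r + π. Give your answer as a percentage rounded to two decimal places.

5.63%

i ≈ r + π = 1.15% + 4.48% = 5.63%.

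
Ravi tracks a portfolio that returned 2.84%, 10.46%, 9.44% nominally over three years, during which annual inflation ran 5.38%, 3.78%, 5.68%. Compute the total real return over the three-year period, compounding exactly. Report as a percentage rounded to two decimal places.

7.57%

Compound the nominal returns: 1.0284 × 1.1046 × 1.0944 = 1.243206.
Compound inflation: 1.0538 × 1.0378 × 1.0568 = 1.155752.
Deflate: 1.243206 / 1.155752 = 1.075669.
Total real return = 1.075669 − 1 → 7.57%.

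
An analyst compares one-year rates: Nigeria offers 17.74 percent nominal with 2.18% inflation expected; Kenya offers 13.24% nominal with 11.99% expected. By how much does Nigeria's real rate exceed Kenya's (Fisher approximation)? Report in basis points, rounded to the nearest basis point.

Nigeria: 17.74% − 2.18% = 15.560%
Kenya: 13.24% − 11.99% = 1.250%
Differential = 14.310% → 1431 basis points.

1431 basis points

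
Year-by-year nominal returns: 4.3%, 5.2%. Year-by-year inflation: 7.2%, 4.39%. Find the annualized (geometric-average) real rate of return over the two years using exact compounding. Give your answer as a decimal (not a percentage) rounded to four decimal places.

-0.0098

Compound the nominal returns: 1.0430 × 1.0520 = 1.09723600.
Compound inflation: 1.0720 × 1.0439 = 1.11906080.
Deflate: 1.09723600 / 1.11906080 = 0.98049722.
Annualized real rate = 0.98049722^(1/2) − 1 = -0.9799% → -0.0098.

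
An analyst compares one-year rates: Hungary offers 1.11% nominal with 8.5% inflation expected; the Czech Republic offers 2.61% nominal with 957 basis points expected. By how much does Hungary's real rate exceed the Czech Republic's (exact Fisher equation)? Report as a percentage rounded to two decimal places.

-0.46%

Hungary: (1 + 0.0111)/(1 + 0.0850) − 1 = -6.8111%
The Czech Republic: (1 + 0.0261)/(1 + 0.0957) − 1 = -6.3521%
Differential = -6.8111% − (-6.3521%) = -0.4590% → -0.46%.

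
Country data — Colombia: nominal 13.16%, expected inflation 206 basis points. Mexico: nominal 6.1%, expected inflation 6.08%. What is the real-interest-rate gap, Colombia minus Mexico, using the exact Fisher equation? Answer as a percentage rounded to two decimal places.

10.86%

Colombia: (1 + 0.1316)/(1 + 0.0206) − 1 = 10.8760%
Mexico: (1 + 0.0610)/(1 + 0.0608) − 1 = 0.0189%
Differential = 10.8760% − 0.0189% = 10.8571% → 10.86%.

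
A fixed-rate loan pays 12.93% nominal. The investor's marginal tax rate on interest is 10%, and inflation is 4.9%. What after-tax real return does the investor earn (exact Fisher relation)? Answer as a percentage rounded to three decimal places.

After-tax nominal return = 12.93% × (1 − 0.1) = 11.6370%.
1 + r = 1.11637 / 1.04900 = 1.064223
After-tax real rate = 1.064223 − 1 → 6.422%.

6.422%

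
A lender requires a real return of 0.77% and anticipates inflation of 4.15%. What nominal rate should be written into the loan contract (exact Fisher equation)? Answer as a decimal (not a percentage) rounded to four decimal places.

0.0495

(1 + i) = (1 + r)(1 + π) = 1.00770 × 1.04150 = 1.04951955
i = 1.04951955 − 1, so the required nominal rate is 0.0495.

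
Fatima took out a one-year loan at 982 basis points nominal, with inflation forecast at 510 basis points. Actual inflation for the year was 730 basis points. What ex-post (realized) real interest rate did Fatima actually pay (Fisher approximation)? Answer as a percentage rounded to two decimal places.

2.52%

Ex-post: 9.82% − 7.3% = 2.520%
So the realized real rate is 2.52%.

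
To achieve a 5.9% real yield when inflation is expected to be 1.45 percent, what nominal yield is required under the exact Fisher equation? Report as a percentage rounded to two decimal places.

(1 + i) = (1 + r)(1 + π) = 1.05900 × 1.01450 = 1.0743555
i = 1.0743555 − 1, so the required nominal rate is 7.44%.

7.44%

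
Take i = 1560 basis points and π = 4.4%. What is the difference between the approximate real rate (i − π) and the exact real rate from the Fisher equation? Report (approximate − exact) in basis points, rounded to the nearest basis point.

Approximate: r ≈ 15.600% − 4.400% = 11.2000%
Exact: (1 + 0.1560)/(1 + 0.0440) − 1 = 10.7280%
Error = 11.2000% − 10.7280% = 0.4720% → 47 basis points.

47 basis points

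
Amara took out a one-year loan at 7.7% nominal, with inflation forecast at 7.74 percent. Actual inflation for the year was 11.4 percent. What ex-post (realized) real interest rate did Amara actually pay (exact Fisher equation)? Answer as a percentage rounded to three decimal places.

Ex-post: (1 + 0.0770)/(1 + 0.1140) − 1 = -3.3214%
So the realized real rate is -3.321%.

-3.321%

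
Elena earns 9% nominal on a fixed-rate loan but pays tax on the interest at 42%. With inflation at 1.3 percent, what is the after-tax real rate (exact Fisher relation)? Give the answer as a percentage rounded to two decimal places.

After-tax nominal return = 9% × (1 − 0.42) = 5.2200%.
1 + r = 1.05220 / 1.01300 = 1.038697
After-tax real rate = 1.038697 − 1 → 3.87%.

3.87%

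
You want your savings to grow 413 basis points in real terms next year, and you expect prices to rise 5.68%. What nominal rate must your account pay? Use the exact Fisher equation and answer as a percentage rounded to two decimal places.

10.04%

(1 + i) = (1 + r)(1 + π) = 1.04130 × 1.05680 = 1.10044584
i = 1.10044584 − 1, so the required nominal rate is 10.04%.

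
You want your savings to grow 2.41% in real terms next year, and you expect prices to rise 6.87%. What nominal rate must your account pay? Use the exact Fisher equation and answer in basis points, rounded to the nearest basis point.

945 basis points

(1 + i) = (1 + r)(1 + π) = 1.02410 × 1.06870 = 1.09445567
i = 1.09445567 − 1, so the required nominal rate is 945 basis points.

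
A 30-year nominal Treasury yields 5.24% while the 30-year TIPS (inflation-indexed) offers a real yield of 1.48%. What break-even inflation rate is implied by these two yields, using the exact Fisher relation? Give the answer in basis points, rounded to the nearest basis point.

371 basis points

(1 + π) = (1 + i)/(1 + r) = 1.05240 / 1.01480 = 1.037052
Break-even inflation = 1.037052 − 1 → 371 basis points.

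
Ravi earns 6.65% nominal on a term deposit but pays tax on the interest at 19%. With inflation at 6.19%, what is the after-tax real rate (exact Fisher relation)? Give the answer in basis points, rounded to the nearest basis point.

-76 basis points

After-tax nominal return = 6.65% × (1 − 0.19) = 5.3865%.
1 + r = 1.053865 / 1.06190 = 0.992433
After-tax real rate = 0.992433 − 1 → -76 basis points.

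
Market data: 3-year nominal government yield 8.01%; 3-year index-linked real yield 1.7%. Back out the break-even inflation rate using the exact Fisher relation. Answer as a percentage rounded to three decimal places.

6.205%

(1 + π) = (1 + i)/(1 + r) = 1.08010 / 1.01700 = 1.0620452
Break-even inflation = 1.0620452 − 1 → 6.205%.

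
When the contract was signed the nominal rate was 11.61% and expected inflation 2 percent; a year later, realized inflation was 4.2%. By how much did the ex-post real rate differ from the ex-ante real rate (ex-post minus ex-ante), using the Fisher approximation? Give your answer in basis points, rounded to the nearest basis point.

Ex-ante: 11.61% − 2% = 9.610%
Ex-post: 11.61% − 4.2% = 7.410%
Difference (ex-post − ex-ante) = -2.2000% → -220 basis points.

-220 basis points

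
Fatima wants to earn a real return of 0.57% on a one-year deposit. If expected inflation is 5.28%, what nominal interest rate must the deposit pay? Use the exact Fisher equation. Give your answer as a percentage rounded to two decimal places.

(1 + i) = (1 + r)(1 + π) = 1.00570 × 1.05280 = 1.05880096
i = 1.05880096 − 1, so the required nominal rate is 5.88%.

5.88%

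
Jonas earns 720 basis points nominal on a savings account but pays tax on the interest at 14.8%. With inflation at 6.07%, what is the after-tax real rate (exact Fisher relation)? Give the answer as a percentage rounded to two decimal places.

0.06%

After-tax nominal return = 7.2% × (1 − 0.148) = 6.1344%.
1 + r = 1.061344 / 1.06070 = 1.000607
After-tax real rate = 1.000607 − 1 → 0.06%.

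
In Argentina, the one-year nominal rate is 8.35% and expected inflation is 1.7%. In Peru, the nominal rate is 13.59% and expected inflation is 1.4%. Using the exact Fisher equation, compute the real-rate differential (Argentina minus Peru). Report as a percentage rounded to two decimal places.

-5.48%

Argentina: (1 + 0.0835)/(1 + 0.0170) − 1 = 6.5388%
Peru: (1 + 0.1359)/(1 + 0.0140) − 1 = 12.0217%
Differential = 6.5388% − 12.0217% = -5.4829% → -5.48%.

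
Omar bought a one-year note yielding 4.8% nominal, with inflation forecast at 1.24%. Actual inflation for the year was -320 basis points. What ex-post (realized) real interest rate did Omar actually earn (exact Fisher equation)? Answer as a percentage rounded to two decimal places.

Ex-post: (1 + 0.0480)/(1 − 0.0320) − 1 = 8.2645%
So the realized real rate is 8.26%.

8.26%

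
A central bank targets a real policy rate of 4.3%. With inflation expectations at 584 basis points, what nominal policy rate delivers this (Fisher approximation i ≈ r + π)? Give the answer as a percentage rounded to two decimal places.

i ≈ r + π = 4.3% + 5.84% = 10.14%.

10.14%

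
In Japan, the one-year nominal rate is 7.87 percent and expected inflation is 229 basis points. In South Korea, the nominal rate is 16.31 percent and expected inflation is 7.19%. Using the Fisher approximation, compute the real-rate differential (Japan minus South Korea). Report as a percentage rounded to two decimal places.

-3.54%

Japan: 7.87% − 2.29% = 5.580%
South Korea: 16.31% − 7.19% = 9.120%
Differential = -3.540% → -3.54%.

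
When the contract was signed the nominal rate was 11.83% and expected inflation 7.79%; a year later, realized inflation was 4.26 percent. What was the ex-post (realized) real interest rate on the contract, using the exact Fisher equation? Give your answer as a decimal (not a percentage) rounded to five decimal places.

0.07261

Ex-post: (1 + 0.1183)/(1 + 0.0426) − 1 = 7.2607%
So the realized real rate is 0.07261.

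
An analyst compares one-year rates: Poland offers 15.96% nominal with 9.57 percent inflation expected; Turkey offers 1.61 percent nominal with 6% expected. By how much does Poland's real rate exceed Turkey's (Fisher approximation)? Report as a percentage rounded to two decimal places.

Poland: 15.96% − 9.57% = 6.390%
Turkey: 1.61% − 6% = -4.390%
Differential = 10.780% → 10.78%.

10.78%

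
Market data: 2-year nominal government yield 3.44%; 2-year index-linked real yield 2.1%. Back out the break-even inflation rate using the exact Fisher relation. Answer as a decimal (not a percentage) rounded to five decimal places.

(1 + π) = (1 + i)/(1 + r) = 1.03440 / 1.02100 = 1.013124
Break-even inflation = 1.013124 − 1 → 0.01312.

0.01312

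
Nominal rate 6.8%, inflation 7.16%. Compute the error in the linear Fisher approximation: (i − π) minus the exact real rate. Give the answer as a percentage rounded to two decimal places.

Approximate: r ≈ 6.800% − 7.160% = -0.3600%
Exact: (1 + 0.0680)/(1 + 0.0716) − 1 = -0.3359%
Error = -0.3600% − (-0.3359%) = -0.0241% → -0.02%.

-0.02%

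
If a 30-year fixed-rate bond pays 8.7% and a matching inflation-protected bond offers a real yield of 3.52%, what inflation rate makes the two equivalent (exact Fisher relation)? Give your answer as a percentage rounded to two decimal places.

5.00%

(1 + π) = (1 + i)/(1 + r) = 1.08700 / 1.03520 = 1.050039
Break-even inflation = 1.050039 − 1 → 5.00%.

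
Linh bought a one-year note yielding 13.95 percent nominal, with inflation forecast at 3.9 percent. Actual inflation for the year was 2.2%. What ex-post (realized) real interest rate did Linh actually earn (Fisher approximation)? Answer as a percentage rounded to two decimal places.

Ex-post: 13.95% − 2.2% = 11.750%
So the realized real rate is 11.75%.

11.75%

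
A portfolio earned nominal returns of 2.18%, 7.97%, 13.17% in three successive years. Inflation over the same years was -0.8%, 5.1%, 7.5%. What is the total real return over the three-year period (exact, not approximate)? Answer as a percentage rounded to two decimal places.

11.40%

Nominal growth factor = 1.0218 × 1.0797 × 1.1317 = 1.248534
Price-level growth factor = 0.9920 × 1.0510 × 1.0750 = 1.120786
Real growth factor = 1.248534 / 1.120786 = 1.113980
Total real return = 1.113980 − 1 → 11.40%.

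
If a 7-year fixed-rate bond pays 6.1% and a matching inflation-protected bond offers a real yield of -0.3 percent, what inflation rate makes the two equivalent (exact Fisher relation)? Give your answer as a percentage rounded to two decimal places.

(1 + π) = (1 + i)/(1 + r) = 1.06100 / 0.99700 = 1.064193
Break-even inflation = 1.064193 − 1 → 6.42%.

6.42%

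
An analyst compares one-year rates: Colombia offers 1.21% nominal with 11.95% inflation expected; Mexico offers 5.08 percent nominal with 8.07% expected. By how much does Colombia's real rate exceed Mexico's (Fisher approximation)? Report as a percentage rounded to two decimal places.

-7.75%

Colombia: 1.21% − 11.95% = -10.740%
Mexico: 5.08% − 8.07% = -2.990%
Differential = -7.750% → -7.75%.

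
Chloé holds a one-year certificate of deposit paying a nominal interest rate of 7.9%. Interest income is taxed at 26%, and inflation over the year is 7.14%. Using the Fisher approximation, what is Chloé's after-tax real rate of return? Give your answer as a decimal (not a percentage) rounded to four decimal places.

-0.0129

After-tax nominal return = 7.9% × (1 − 0.26) = 5.8460%.
r ≈ 5.8460% − 7.14% → -0.0129.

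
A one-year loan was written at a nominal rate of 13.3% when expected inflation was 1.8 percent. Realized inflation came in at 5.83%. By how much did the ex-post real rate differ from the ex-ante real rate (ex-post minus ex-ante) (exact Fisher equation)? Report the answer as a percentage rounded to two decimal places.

Ex-ante: (1 + 0.1330)/(1 + 0.0180) − 1 = 11.2967%
Ex-post: (1 + 0.1330)/(1 + 0.0583) − 1 = 7.0585%
Difference (ex-post − ex-ante) = -4.2382% → -4.24%.

-4.24%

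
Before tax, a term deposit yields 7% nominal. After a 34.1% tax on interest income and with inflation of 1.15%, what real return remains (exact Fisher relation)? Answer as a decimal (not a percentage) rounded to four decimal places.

After-tax nominal return = 7% × (1 − 0.341) = 4.6130%.
1 + r = 1.04613 / 1.01150 = 1.034236
After-tax real rate = 1.034236 − 1 → 0.0342.

0.0342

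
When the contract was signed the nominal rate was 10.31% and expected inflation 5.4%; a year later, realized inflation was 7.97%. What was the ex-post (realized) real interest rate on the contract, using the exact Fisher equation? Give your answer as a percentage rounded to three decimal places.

2.167%

Ex-post: (1 + 0.1031)/(1 + 0.0797) − 1 = 2.1673%
So the realized real rate is 2.167%.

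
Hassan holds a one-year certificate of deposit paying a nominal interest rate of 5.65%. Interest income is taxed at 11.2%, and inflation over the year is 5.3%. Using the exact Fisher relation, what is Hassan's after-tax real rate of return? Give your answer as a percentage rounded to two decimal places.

-0.27%

After-tax nominal return = 5.65% × (1 − 0.112) = 5.0172%.
1 + r = 1.050172 / 1.05300 = 0.997314
After-tax real rate = 0.997314 − 1 → -0.27%.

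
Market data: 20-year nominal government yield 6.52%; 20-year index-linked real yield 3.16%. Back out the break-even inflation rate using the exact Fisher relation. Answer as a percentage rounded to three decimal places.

(1 + π) = (1 + i)/(1 + r) = 1.06520 / 1.03160 = 1.032571
Break-even inflation = 1.032571 − 1 → 3.257%.

3.257%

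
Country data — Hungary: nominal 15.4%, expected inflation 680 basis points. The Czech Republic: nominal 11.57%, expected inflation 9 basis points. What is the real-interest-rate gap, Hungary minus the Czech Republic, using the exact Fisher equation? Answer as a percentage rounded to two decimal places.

Hungary: (1 + 0.1540)/(1 + 0.0680) − 1 = 8.0524%
The Czech Republic: (1 + 0.1157)/(1 + 0.0009) − 1 = 11.4697%
Differential = 8.0524% − 11.4697% = -3.4172% → -3.42%.

-3.42%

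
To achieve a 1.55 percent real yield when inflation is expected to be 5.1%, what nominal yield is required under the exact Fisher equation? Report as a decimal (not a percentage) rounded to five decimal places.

0.06729

(1 + i) = (1 + r)(1 + π) = 1.01550 × 1.05100 = 1.0672905
i = 1.0672905 − 1, so the required nominal rate is 0.06729.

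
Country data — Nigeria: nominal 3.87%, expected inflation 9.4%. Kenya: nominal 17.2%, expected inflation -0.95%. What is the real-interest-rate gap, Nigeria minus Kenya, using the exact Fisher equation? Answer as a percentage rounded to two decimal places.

-23.38%

Nigeria: (1 + 0.0387)/(1 + 0.0940) − 1 = -5.0548%
Kenya: (1 + 0.1720)/(1 − 0.0095) − 1 = 18.3241%
Differential = -5.0548% − 18.3241% = -23.3789% → -23.38%.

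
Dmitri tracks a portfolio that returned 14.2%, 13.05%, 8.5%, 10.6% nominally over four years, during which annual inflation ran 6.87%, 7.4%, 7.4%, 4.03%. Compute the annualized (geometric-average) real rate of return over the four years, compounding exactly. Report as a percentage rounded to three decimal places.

Compound the nominal returns: 1.1420 × 1.1305 × 1.0850 × 1.1060 = 1.54925011.
Compound inflation: 1.0687 × 1.0740 × 1.0740 × 1.0403 = 1.28239841.
Deflate: 1.54925011 / 1.28239841 = 1.20808799.
Annualized real rate = 1.20808799^(1/4) − 1 = 4.8394% → 4.839%.

4.839%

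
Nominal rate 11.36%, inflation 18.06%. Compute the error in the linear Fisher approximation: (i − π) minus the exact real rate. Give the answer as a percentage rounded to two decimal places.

Approximate: r ≈ 11.360% − 18.060% = -6.7000%
Exact: (1 + 0.1136)/(1 + 0.1806) − 1 = -5.6751%
Error = -6.7000% − (-5.6751%) = -1.0249% → -1.02%.

-1.02%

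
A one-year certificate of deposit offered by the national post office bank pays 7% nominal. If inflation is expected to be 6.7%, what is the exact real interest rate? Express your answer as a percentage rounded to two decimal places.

By the Fisher equation, 1 + r = (1 + i)/(1 + π).
1 + r = 1.07000 / 1.06700 = 1.002812
r = 1.002812 − 1 = 0.2812%, i.e. 0.28%.

0.28%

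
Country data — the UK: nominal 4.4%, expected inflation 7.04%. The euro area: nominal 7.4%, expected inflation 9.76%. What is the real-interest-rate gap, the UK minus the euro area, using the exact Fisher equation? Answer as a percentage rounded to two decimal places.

The UK: (1 + 0.0440)/(1 + 0.0704) − 1 = -2.4664%
The euro area: (1 + 0.0740)/(1 + 0.0976) − 1 = -2.1501%
Differential = -2.4664% − (-2.1501%) = -0.3162% → -0.32%.

-0.32%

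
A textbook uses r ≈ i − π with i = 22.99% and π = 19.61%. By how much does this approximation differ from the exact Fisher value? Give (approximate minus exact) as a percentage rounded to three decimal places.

Approximate: r ≈ 22.990% − 19.610% = 3.3800%
Exact: (1 + 0.2299)/(1 + 0.1961) − 1 = 2.8259%
Error = 3.3800% − 2.8259% = 0.5541% → 0.554%.

0.554%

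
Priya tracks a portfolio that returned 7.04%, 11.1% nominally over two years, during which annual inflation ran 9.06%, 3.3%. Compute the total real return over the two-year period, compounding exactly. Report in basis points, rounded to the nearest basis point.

556 basis points

Compound the nominal returns: 1.0704 × 1.1110 = 1.189214.
Compound inflation: 1.0906 × 1.0330 = 1.126590.
Deflate: 1.189214 / 1.126590 = 1.055588.
Total real return = 1.055588 − 1 → 556 basis points.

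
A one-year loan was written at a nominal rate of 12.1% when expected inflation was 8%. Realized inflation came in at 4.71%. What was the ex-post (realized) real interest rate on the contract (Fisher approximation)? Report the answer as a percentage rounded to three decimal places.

Ex-post: 12.1% − 4.71% = 7.390%
So the realized real rate is 7.390%.

7.390%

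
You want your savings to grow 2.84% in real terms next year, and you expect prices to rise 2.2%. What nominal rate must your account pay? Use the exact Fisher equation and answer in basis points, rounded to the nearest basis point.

510 basis points

(1 + i) = (1 + r)(1 + π) = 1.02840 × 1.02200 = 1.0510248
i = 1.0510248 − 1, so the required nominal rate is 510 basis points.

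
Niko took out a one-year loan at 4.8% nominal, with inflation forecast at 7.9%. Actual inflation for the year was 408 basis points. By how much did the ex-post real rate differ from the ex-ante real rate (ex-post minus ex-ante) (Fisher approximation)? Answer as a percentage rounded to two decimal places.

Ex-ante: 4.8% − 7.9% = -3.100%
Ex-post: 4.8% − 4.08% = 0.720%
Difference (ex-post − ex-ante) = 3.8200% → 3.82%.

3.82%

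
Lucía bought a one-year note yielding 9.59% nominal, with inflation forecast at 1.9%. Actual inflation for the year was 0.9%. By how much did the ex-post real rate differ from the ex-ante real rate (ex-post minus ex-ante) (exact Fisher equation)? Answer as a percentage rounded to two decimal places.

1.07%

Ex-ante: (1 + 0.0959)/(1 + 0.0190) − 1 = 7.5466%
Ex-post: (1 + 0.0959)/(1 + 0.0090) − 1 = 8.6125%
Difference (ex-post − ex-ante) = 1.0659% → 1.07%.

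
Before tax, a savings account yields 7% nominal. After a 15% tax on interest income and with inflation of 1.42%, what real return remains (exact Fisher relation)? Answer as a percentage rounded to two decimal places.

After-tax nominal return = 7% × (1 − 0.15) = 5.9500%.
1 + r = 1.05950 / 1.01420 = 1.044666
After-tax real rate = 1.044666 − 1 → 4.47%.

4.47%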